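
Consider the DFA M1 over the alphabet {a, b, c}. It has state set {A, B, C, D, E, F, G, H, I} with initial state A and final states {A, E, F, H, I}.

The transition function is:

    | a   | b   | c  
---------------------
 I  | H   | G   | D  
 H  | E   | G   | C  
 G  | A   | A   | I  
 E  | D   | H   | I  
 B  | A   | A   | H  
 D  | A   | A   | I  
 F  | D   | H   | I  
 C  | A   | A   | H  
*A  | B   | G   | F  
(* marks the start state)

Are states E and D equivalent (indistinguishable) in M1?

No

Every state is reachable, so we keep all 9.
Start with accepting vs non-accepting: {A,E,F,H,I} | {B,C,D,G}.
Refine {A,E,F,H,I} on symbol a: members go to different blocks, giving {A,E,F} and {H,I}.
Refine {A,E,F} on symbol b: members go to different blocks, giving {E,F} and {A}.
Split {H,I} by δ(·,a) → {H} and {I}.
Refine {B,C,D,G} on symbol c: members go to different blocks, giving {B,C} and {D,G}.
The partition is now stable with 6 blocks: {E,F} | {B,C} | {H} | {A} | {I} | {D,G}.
E and D end up in different blocks, so they are distinguishable. For instance, the string 'ε' is accepted from only E.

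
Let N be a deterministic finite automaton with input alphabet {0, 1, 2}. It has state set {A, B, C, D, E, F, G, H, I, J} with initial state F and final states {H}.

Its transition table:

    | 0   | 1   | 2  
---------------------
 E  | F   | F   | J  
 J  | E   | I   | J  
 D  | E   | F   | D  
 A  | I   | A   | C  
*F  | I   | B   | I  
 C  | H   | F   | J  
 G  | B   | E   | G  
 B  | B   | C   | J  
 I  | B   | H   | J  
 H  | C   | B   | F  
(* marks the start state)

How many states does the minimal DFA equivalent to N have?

7

Reachable states from the start: {B,C,E,F,H,I,J}. Unreachable: {A,D,G} — drop them.
P0 = {H} | {B,C,E,F,I,J}.
On input 0, block {B,C,E,F,I,J} splits into {B,E,F,I,J} and {C}.
Refine {B,E,F,I,J} on symbol 1: members go to different blocks, giving {E,F,J} and {B} and {I}.
Refine {E,F,J} on symbol 0: members go to different blocks, giving {E,J} and {F}.
On input 0, block {E,J} splits into {E} and {J}.
Stable partition: {H} | {E} | {C} | {B} | {I} | {F} | {J} — 7 equivalence classes.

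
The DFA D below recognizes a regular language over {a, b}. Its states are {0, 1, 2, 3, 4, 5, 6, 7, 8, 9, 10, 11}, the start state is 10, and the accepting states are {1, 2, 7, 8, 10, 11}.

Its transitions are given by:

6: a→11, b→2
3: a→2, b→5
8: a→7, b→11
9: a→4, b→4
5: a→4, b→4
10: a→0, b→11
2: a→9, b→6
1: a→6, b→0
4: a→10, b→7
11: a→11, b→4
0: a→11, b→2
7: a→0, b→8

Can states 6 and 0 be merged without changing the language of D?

Yes

States {1,3,5} cannot be reached from the start state, so discard them.
Start with accepting vs non-accepting: {2,7,8,10,11} | {0,4,6,9}.
On input a, block {2,7,8,10,11} splits into {2,7,10} and {8,11}.
Refine {2,7,10} on symbol b: members go to different blocks, giving {7,10} and {2}.
Split {0,4,6,9} by δ(·,a) → {0,6} and {4} and {9}.
Refine {8,11} on symbol a: members go to different blocks, giving {8} and {11}.
Refine {7,10} on symbol b: members go to different blocks, giving {7} and {10}.
Stable partition: {7} | {0,6} | {8} | {2} | {4} | {9} | {11} | {10} — 8 equivalence classes.
6 and 0 lie in the same block of the stable partition, so they are equivalent — no string distinguishes them.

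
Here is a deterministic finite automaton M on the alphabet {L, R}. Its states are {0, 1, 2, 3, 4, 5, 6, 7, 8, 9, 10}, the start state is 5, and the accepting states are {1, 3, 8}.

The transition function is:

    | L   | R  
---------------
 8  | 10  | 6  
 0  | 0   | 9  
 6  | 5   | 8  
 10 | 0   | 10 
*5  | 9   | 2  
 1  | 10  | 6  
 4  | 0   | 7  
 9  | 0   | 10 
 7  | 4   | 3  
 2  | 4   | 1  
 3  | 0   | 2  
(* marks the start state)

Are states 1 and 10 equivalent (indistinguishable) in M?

Start with accepting vs non-accepting: {1,3,8} | {0,2,4,5,6,7,9,10}.
Refine {0,2,4,5,6,7,9,10} on symbol R: members go to different blocks, giving {0,4,5,9,10} and {2,6,7}.
Split {0,4,5,9,10} by δ(·,R) → {0,9,10} and {4,5}.
Stable partition: {1,3,8} | {0,9,10} | {2,6,7} | {4,5} — 4 equivalence classes.
1 and 10 end up in different blocks, so they are distinguishable. For instance, the string 'ε' is accepted from only 1.

No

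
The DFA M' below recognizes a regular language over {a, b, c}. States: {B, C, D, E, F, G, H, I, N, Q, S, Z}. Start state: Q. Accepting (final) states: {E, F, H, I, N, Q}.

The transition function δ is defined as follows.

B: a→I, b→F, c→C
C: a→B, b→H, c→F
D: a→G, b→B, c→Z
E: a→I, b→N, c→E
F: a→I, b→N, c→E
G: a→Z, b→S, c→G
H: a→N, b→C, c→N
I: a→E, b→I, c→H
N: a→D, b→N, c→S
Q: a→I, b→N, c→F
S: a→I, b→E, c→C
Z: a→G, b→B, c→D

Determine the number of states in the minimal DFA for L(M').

P0 = {E,F,H,I,N,Q} | {B,C,D,G,S,Z}.
Split {E,F,H,I,N,Q} by δ(·,a) → {E,F,H,I,Q} and {N}.
On input a, block {E,F,H,I,Q} splits into {E,F,I,Q} and {H}.
On input b, block {E,F,I,Q} splits into {E,F,Q} and {I}.
On input a, block {B,C,D,G,S,Z} splits into {C,D,G,Z} and {B,S}.
Refine {C,D,G,Z} on symbol a: members go to different blocks, giving {D,G,Z} and {C}.
The partition is now stable with 7 blocks: {E,F,Q} | {D,G,Z} | {N} | {H} | {I} | {B,S} | {C}.

7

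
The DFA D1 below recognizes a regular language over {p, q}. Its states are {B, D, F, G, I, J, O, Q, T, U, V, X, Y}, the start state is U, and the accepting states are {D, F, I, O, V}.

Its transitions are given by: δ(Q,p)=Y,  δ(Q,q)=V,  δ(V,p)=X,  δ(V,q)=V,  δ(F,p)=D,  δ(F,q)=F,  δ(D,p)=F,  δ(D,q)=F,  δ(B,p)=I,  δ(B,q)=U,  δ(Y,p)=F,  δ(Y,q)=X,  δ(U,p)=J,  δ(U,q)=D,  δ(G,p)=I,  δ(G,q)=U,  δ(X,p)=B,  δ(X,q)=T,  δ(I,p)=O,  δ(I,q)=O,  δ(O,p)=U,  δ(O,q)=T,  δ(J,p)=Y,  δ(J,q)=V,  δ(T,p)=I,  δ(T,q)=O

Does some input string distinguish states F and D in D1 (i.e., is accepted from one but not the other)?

First remove the unreachable states {G,Q}; 11 states remain.
Initial partition by acceptance: {D,F,I,O,V} | {B,J,T,U,X,Y}.
Refine {D,F,I,O,V} on symbol p: members go to different blocks, giving {D,F,I} and {O,V}.
Refine {D,F,I} on symbol p: members go to different blocks, giving {D,F} and {I}.
Split {B,J,T,U,X,Y} by δ(·,p) → {J,U,X} and {B,T} and {Y}.
On input p, block {J,U,X} splits into {U} and {X} and {J}.
Split {O,V} by δ(·,p) → {V} and {O}.
On input q, block {B,T} splits into {B} and {T}.
No further refinement is possible. Final partition (10 blocks): {D,F} | {U} | {V} | {I} | {B} | {Y} | {X} | {J} | {O} | {T}.
F and D lie in the same block of the stable partition, so they are equivalent — no string distinguishes them.

No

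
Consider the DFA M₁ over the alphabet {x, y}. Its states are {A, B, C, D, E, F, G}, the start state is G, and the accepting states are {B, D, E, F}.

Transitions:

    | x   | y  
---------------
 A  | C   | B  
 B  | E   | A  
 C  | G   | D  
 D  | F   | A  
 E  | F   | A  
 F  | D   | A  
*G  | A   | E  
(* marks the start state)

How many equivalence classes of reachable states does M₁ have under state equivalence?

P0 = {B,D,E,F} | {A,C,G}.
Stable partition: {B,D,E,F} | {A,C,G} — 2 equivalence classes.

2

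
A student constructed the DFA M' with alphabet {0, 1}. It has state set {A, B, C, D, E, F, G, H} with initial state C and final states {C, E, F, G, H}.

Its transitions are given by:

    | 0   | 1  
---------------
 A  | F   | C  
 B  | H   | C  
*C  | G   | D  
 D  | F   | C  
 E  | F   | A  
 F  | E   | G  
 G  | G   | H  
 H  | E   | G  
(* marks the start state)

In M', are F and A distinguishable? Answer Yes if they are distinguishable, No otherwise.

First remove the unreachable states {B}; 7 states remain.
Initial partition by acceptance: {C,E,F,G,H} | {A,D}.
Refine {C,E,F,G,H} on symbol 1: members go to different blocks, giving {F,G,H} and {C,E}.
Refine {F,G,H} on symbol 0: members go to different blocks, giving {F,H} and {G}.
Refine {C,E} on symbol 0: members go to different blocks, giving {C} and {E}.
Stable partition: {F,H} | {A,D} | {C} | {G} | {E} — 5 equivalence classes.
F and A end up in different blocks, so they are distinguishable. For instance, the string 'ε' is accepted from only F.

Yes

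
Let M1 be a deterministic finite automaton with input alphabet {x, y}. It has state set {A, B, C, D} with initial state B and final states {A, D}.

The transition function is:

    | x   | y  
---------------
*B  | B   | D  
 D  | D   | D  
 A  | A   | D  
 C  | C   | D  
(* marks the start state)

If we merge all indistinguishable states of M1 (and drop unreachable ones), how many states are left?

Reachable states from the start: {B,D}. Unreachable: {A,C} — drop them.
Initial partition by acceptance: {D} | {B}.
Stable partition: {D} | {B} — 2 equivalence classes.

2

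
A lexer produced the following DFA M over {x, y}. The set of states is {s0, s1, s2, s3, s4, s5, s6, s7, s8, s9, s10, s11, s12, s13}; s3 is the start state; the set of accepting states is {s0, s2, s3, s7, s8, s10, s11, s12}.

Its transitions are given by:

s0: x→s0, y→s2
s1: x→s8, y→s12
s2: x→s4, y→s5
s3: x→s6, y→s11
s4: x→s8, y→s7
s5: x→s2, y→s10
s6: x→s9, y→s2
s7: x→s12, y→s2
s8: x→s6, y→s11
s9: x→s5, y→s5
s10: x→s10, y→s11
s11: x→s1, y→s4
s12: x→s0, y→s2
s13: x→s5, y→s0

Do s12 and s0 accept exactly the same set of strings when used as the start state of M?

Yes

States {s13} cannot be reached from the start state, so discard them.
Start with accepting vs non-accepting: {s0,s2,s3,s7,s8,s10,s11,s12} | {s1,s4,s5,s6,s9}.
Split {s0,s2,s3,s7,s8,s10,s11,s12} by δ(·,x) → {s0,s7,s10,s12} and {s2,s3,s8,s11}.
Refine {s1,s4,s5,s6,s9} on symbol x: members go to different blocks, giving {s1,s4,s5} and {s6,s9}.
Refine {s2,s3,s8,s11} on symbol x: members go to different blocks, giving {s2,s11} and {s3,s8}.
On input x, block {s1,s4,s5} splits into {s1,s4} and {s5}.
On input y, block {s2,s11} splits into {s2} and {s11}.
Split {s0,s7,s10,s12} by δ(·,y) → {s0,s7,s12} and {s10}.
Refine {s6,s9} on symbol x: members go to different blocks, giving {s6} and {s9}.
The partition is now stable with 9 blocks: {s0,s7,s12} | {s1,s4} | {s2} | {s6} | {s3,s8} | {s5} | {s11} | {s10} | {s9}.
s12 and s0 lie in the same block of the stable partition, so they are equivalent — no string distinguishes them.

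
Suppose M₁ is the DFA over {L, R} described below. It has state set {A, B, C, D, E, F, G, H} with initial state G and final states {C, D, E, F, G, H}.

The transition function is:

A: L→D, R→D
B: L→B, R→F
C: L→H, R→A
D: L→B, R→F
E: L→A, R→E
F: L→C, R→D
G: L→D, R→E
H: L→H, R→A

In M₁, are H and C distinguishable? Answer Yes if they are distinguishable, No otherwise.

No

Every state is reachable, so we keep all 8.
Start with accepting vs non-accepting: {C,D,E,F,G,H} | {A,B}.
Refine {C,D,E,F,G,H} on symbol L: members go to different blocks, giving {C,F,G,H} and {D,E}.
On input L, block {C,F,G,H} splits into {C,F,H} and {G}.
Refine {C,F,H} on symbol R: members go to different blocks, giving {C,H} and {F}.
Refine {A,B} on symbol L: members go to different blocks, giving {A} and {B}.
Refine {D,E} on symbol L: members go to different blocks, giving {D} and {E}.
No further refinement is possible. Final partition (7 blocks): {C,H} | {A} | {D} | {G} | {F} | {B} | {E}.
H and C lie in the same block of the stable partition, so they are equivalent — no string distinguishes them.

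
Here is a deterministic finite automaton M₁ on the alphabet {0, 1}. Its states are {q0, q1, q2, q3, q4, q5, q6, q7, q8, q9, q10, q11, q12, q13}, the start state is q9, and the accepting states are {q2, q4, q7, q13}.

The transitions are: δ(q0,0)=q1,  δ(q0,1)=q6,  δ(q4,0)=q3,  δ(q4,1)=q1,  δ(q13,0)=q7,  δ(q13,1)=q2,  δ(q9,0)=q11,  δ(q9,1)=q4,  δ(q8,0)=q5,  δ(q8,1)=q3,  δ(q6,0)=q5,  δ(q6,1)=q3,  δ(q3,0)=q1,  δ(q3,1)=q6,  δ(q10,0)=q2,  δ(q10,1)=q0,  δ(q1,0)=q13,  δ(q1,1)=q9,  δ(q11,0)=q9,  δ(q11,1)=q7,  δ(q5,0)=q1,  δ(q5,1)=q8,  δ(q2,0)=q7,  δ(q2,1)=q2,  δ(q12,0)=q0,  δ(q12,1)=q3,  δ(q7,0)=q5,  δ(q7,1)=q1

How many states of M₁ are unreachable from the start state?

No path from q9 leads to q0, q10, q12; the other 11 states are all reachable.

3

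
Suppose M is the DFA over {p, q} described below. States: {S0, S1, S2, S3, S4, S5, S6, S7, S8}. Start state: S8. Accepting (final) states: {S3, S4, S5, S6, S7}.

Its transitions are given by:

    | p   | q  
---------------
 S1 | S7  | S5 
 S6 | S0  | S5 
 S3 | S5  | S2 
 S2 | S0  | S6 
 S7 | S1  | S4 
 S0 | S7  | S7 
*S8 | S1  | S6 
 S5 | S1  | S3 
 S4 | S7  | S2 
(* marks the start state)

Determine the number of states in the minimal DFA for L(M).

5

Initial partition by acceptance: {S3,S4,S5,S6,S7} | {S0,S1,S2,S8}.
Refine {S3,S4,S5,S6,S7} on symbol p: members go to different blocks, giving {S5,S6,S7} and {S3,S4}.
On input q, block {S5,S6,S7} splits into {S5,S7} and {S6}.
Refine {S0,S1,S2,S8} on symbol p: members go to different blocks, giving {S0,S1} and {S2,S8}.
Stable partition: {S5,S7} | {S0,S1} | {S3,S4} | {S6} | {S2,S8} — 5 equivalence classes.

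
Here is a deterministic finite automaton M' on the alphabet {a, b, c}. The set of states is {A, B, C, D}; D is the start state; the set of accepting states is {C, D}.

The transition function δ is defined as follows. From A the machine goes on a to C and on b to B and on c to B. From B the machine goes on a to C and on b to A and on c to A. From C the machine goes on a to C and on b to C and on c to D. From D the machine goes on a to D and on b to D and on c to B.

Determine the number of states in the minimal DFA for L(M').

3

Start with accepting vs non-accepting: {C,D} | {A,B}.
Split {C,D} by δ(·,c) → {C} and {D}.
The partition is now stable with 3 blocks: {C} | {A,B} | {D}.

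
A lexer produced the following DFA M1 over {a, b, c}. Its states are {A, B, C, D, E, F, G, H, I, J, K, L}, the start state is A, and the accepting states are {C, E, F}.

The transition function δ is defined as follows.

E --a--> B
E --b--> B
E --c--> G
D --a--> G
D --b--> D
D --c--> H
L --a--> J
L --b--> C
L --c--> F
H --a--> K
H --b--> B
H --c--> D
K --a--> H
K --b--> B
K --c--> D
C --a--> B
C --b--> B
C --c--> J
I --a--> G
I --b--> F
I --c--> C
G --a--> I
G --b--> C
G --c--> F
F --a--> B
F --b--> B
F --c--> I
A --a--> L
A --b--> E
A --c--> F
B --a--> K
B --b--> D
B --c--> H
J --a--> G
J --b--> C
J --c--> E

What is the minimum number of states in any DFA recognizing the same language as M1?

All states are reachable from the start state.
Start with accepting vs non-accepting: {C,E,F} | {A,B,D,G,H,I,J,K,L}.
Refine {A,B,D,G,H,I,J,K,L} on symbol b: members go to different blocks, giving {A,G,I,J,L} and {B,D,H,K}.
Split {B,D,H,K} by δ(·,a) → {B,H,K} and {D}.
Split {B,H,K} by δ(·,b) → {H,K} and {B}.
Stable partition: {C,E,F} | {A,G,I,J,L} | {H,K} | {D} | {B} — 5 equivalence classes.

5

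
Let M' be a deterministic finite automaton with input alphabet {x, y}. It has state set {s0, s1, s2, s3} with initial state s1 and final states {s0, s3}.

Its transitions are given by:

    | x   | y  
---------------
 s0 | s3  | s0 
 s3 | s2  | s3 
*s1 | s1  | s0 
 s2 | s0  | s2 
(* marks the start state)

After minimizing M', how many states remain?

Initial partition by acceptance: {s0,s3} | {s1,s2}.
On input x, block {s0,s3} splits into {s0} and {s3}.
Split {s1,s2} by δ(·,x) → {s1} and {s2}.
No further refinement is possible. Final partition (4 blocks): {s0} | {s1} | {s3} | {s2}.

4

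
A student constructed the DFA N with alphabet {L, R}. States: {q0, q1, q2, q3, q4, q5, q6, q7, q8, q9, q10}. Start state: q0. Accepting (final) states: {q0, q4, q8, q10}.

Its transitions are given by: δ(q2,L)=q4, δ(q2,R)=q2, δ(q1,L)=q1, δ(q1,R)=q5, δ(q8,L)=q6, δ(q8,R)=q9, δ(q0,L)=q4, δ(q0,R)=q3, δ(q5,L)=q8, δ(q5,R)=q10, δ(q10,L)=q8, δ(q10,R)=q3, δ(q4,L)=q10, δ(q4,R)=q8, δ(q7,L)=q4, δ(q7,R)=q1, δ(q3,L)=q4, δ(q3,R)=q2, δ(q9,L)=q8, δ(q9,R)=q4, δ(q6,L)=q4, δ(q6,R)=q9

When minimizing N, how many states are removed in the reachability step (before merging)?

3

BFS from q0 reaches {q0, q2, q3, q4, q6, q8, q9, q10}; the 3 state(s) q1, q5, q7 are never visited.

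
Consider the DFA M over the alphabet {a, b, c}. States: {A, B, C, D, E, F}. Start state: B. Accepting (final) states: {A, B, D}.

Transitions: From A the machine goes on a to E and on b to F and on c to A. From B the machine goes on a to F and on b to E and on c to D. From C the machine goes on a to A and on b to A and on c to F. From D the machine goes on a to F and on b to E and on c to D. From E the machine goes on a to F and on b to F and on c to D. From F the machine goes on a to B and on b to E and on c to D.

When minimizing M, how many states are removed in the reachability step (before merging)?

Starting at B and following transitions, the reachable set is {B, D, E, F}. That leaves A, C unreachable — 2 in total.

2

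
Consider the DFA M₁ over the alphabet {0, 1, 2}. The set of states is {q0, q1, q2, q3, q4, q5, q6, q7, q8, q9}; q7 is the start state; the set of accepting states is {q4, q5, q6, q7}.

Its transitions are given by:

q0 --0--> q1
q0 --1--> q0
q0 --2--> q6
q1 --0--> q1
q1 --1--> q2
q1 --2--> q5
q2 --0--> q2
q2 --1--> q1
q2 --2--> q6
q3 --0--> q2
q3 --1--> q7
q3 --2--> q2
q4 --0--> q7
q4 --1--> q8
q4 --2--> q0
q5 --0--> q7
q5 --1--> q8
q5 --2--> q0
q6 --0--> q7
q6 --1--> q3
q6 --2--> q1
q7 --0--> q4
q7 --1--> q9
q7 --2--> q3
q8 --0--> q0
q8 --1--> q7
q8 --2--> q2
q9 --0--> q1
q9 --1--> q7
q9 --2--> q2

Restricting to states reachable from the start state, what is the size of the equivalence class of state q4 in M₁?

P0 = {q4,q5,q6,q7} | {q0,q1,q2,q3,q8,q9}.
On input 1, block {q0,q1,q2,q3,q8,q9} splits into {q0,q1,q2} and {q3,q8,q9}.
On input 2, block {q4,q5,q6,q7} splits into {q4,q5,q6} and {q7}.
The partition is now stable with 4 blocks: {q4,q5,q6} | {q0,q1,q2} | {q3,q8,q9} | {q7}.
State q4 belongs to the block {q4,q5,q6}, which has 3 states.

3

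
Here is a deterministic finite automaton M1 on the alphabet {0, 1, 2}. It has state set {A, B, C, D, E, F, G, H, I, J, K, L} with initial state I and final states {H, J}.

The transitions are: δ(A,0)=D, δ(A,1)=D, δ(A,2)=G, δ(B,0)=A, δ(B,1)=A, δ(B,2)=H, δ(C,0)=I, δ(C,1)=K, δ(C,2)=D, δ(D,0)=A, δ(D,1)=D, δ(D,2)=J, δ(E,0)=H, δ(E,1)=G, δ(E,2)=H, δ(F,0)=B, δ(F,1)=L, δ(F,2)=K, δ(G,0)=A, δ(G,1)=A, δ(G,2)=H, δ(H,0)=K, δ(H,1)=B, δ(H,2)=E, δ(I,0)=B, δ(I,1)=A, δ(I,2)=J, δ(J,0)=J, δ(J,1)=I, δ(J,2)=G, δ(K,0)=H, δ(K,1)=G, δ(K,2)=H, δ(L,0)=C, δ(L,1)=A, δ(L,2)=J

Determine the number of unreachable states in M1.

BFS from I reaches {A, B, D, E, G, H, I, J, K}; the 3 state(s) C, F, L are never visited.

3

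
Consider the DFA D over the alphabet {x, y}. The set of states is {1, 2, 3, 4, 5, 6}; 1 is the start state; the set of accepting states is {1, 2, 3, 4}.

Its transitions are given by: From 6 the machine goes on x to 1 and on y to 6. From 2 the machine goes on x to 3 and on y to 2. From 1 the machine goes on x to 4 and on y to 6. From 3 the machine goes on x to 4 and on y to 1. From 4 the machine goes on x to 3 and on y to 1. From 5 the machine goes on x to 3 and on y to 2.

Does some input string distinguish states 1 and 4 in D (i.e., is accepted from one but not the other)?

Yes

Reachable states from the start: {1,3,4,6}. Unreachable: {2,5} — drop them.
Initial partition by acceptance: {1,3,4} | {6}.
Split {1,3,4} by δ(·,y) → {3,4} and {1}.
The partition is now stable with 3 blocks: {3,4} | {6} | {1}.
1 and 4 end up in different blocks, so they are distinguishable. For instance, the string 'y' is accepted from only 4.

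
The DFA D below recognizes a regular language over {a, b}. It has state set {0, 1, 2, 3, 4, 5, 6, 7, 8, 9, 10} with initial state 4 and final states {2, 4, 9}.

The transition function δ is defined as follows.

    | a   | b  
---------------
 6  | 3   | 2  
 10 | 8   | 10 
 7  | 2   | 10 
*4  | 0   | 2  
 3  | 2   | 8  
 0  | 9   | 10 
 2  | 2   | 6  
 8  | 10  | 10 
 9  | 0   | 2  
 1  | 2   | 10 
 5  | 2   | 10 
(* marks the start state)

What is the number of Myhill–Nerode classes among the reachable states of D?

6

States {1,5,7} cannot be reached from the start state, so discard them.
Start with accepting vs non-accepting: {2,4,9} | {0,3,6,8,10}.
On input a, block {2,4,9} splits into {4,9} and {2}.
On input a, block {0,3,6,8,10} splits into {6,8,10} and {0} and {3}.
Refine {6,8,10} on symbol a: members go to different blocks, giving {8,10} and {6}.
Stable partition: {4,9} | {8,10} | {2} | {0} | {3} | {6} — 6 equivalence classes.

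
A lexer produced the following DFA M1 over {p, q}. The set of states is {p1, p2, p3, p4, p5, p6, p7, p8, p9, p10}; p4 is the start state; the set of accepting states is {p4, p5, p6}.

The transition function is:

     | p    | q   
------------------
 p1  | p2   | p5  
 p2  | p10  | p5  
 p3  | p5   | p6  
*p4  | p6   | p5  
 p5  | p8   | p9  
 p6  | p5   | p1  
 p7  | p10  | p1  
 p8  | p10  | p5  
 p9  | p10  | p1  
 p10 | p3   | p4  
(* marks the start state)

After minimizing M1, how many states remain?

8

States {p7} cannot be reached from the start state, so discard them.
Start with accepting vs non-accepting: {p4,p5,p6} | {p1,p2,p3,p8,p9,p10}.
Split {p4,p5,p6} by δ(·,p) → {p4,p6} and {p5}.
Refine {p4,p6} on symbol p: members go to different blocks, giving {p4} and {p6}.
On input p, block {p1,p2,p3,p8,p9,p10} splits into {p1,p2,p8,p9,p10} and {p3}.
Refine {p1,p2,p8,p9,p10} on symbol p: members go to different blocks, giving {p1,p2,p8,p9} and {p10}.
Split {p1,p2,p8,p9} by δ(·,p) → {p2,p8,p9} and {p1}.
Refine {p2,p8,p9} on symbol q: members go to different blocks, giving {p2,p8} and {p9}.
No further refinement is possible. Final partition (8 blocks): {p4} | {p2,p8} | {p5} | {p6} | {p3} | {p10} | {p1} | {p9}.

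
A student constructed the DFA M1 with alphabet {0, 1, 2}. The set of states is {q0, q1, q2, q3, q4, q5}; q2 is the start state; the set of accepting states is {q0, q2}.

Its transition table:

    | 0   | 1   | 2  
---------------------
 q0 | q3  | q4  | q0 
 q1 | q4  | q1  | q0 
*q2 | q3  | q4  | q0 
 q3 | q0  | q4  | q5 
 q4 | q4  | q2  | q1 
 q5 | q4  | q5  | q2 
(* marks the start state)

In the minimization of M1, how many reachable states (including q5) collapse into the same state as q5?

Every state is reachable, so we keep all 6.
Start with accepting vs non-accepting: {q0,q2} | {q1,q3,q4,q5}.
On input 0, block {q1,q3,q4,q5} splits into {q1,q4,q5} and {q3}.
On input 1, block {q1,q4,q5} splits into {q1,q5} and {q4}.
The partition is now stable with 4 blocks: {q0,q2} | {q1,q5} | {q3} | {q4}.
State q5 belongs to the block {q1,q5}, which has 2 states.

2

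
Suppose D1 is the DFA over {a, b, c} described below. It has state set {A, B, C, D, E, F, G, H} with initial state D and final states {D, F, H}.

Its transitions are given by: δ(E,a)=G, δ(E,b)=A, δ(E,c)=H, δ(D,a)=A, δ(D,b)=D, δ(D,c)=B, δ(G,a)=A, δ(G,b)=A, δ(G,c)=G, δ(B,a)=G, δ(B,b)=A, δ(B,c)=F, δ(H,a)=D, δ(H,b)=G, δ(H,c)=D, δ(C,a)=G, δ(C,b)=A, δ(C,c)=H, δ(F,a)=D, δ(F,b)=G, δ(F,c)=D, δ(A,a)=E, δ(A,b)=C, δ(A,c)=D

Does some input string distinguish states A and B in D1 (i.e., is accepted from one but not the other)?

Yes

All states are reachable from the start state.
Start with accepting vs non-accepting: {D,F,H} | {A,B,C,E,G}.
On input a, block {D,F,H} splits into {F,H} and {D}.
Split {A,B,C,E,G} by δ(·,c) → {B,C,E} and {A} and {G}.
Stable partition: {F,H} | {B,C,E} | {D} | {A} | {G} — 5 equivalence classes.
A and B end up in different blocks, so they are distinguishable. For instance, the string 'ac' is accepted from only A.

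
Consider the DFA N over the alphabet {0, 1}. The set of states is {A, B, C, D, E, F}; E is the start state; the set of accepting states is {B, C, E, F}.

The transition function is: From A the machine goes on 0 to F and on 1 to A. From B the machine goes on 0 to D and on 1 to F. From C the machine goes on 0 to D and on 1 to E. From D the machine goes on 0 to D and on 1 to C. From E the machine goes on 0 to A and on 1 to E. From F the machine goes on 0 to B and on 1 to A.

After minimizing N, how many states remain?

Every state is reachable, so we keep all 6.
P0 = {B,C,E,F} | {A,D}.
On input 0, block {B,C,E,F} splits into {B,C,E} and {F}.
Refine {B,C,E} on symbol 1: members go to different blocks, giving {C,E} and {B}.
Refine {A,D} on symbol 0: members go to different blocks, giving {A} and {D}.
On input 0, block {C,E} splits into {C} and {E}.
No further refinement is possible. Final partition (6 blocks): {C} | {A} | {F} | {B} | {D} | {E}.

6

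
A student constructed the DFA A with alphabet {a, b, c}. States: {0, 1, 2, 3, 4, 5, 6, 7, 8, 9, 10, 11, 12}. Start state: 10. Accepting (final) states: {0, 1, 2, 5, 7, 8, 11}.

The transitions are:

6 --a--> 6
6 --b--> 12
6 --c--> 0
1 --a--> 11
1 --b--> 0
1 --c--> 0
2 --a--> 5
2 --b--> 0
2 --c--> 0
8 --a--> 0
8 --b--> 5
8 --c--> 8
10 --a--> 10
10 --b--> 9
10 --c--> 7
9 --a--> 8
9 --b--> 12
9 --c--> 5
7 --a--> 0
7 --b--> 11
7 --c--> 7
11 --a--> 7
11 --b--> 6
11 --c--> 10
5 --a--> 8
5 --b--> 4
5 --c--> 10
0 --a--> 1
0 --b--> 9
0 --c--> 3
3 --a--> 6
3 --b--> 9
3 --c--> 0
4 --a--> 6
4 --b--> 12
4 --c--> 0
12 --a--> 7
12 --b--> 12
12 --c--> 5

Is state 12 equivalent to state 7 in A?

Reachable states from the start: {0,1,3,4,5,6,7,8,9,10,11,12}. Unreachable: {2} — drop them.
Start with accepting vs non-accepting: {0,1,5,7,8,11} | {3,4,6,9,10,12}.
Split {0,1,5,7,8,11} by δ(·,b) → {0,5,11} and {1,7,8}.
Split {3,4,6,9,10,12} by δ(·,a) → {3,4,6,10} and {9,12}.
On input b, block {0,5,11} splits into {5,11} and {0}.
On input c, block {3,4,6,10} splits into {3,4,6} and {10}.
Split {1,7,8} by δ(·,a) → {7,8} and {1}.
No further refinement is possible. Final partition (7 blocks): {5,11} | {3,4,6} | {7,8} | {9,12} | {0} | {10} | {1}.
12 and 7 end up in different blocks, so they are distinguishable. For instance, the string 'ε' is accepted from only 7.

No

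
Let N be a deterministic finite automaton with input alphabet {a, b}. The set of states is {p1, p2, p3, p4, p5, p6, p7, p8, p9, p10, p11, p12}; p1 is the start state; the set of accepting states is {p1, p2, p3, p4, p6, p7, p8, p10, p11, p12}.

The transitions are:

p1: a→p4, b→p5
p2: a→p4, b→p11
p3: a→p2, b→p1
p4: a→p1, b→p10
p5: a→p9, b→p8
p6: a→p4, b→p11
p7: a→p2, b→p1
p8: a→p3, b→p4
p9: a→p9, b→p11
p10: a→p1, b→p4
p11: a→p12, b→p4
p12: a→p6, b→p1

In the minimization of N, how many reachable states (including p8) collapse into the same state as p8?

2

First remove the unreachable states {p7}; 11 states remain.
Initial partition by acceptance: {p1,p2,p3,p4,p6,p8,p10,p11,p12} | {p5,p9}.
Split {p1,p2,p3,p4,p6,p8,p10,p11,p12} by δ(·,b) → {p2,p3,p4,p6,p8,p10,p11,p12} and {p1}.
On input a, block {p2,p3,p4,p6,p8,p10,p11,p12} splits into {p2,p3,p6,p8,p11,p12} and {p4,p10}.
Split {p2,p3,p6,p8,p11,p12} by δ(·,a) → {p3,p8,p11,p12} and {p2,p6}.
On input a, block {p3,p8,p11,p12} splits into {p3,p12} and {p8,p11}.
The partition is now stable with 6 blocks: {p3,p12} | {p5,p9} | {p1} | {p4,p10} | {p2,p6} | {p8,p11}.
State p8 belongs to the block {p8,p11}, which has 2 states.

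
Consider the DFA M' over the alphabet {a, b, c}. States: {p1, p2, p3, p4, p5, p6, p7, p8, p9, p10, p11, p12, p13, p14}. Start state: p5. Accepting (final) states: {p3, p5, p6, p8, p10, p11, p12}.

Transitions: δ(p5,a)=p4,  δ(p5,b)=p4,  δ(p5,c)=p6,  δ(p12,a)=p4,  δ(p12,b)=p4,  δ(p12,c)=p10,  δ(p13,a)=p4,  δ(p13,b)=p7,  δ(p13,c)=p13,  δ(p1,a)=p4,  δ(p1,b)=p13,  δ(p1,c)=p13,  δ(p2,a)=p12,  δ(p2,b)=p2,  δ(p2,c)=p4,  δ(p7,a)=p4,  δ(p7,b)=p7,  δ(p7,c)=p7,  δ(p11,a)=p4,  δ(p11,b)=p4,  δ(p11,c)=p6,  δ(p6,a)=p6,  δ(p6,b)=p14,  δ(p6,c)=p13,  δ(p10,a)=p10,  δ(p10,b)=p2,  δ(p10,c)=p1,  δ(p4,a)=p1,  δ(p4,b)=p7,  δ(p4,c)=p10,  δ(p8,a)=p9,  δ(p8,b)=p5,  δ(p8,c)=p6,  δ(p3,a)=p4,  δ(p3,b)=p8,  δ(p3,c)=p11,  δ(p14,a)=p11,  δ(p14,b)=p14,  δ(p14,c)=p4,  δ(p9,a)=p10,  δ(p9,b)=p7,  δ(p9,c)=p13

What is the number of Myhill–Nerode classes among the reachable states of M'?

5

States {p3,p8,p9} cannot be reached from the start state, so discard them.
Initial partition by acceptance: {p5,p6,p10,p11,p12} | {p1,p2,p4,p7,p13,p14}.
Refine {p5,p6,p10,p11,p12} on symbol a: members go to different blocks, giving {p5,p11,p12} and {p6,p10}.
Refine {p1,p2,p4,p7,p13,p14} on symbol a: members go to different blocks, giving {p1,p4,p7,p13} and {p2,p14}.
On input c, block {p1,p4,p7,p13} splits into {p1,p7,p13} and {p4}.
Stable partition: {p5,p11,p12} | {p1,p7,p13} | {p6,p10} | {p2,p14} | {p4} — 5 equivalence classes.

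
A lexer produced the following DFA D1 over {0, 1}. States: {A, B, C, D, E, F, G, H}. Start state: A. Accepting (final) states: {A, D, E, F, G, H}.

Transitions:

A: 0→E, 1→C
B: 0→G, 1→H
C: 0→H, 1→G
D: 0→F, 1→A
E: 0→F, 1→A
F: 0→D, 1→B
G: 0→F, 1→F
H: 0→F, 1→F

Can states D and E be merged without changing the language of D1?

P0 = {A,D,E,F,G,H} | {B,C}.
Refine {A,D,E,F,G,H} on symbol 1: members go to different blocks, giving {D,E,G,H} and {A,F}.
No further refinement is possible. Final partition (3 blocks): {D,E,G,H} | {B,C} | {A,F}.
D and E lie in the same block of the stable partition, so they are equivalent — no string distinguishes them.

Yes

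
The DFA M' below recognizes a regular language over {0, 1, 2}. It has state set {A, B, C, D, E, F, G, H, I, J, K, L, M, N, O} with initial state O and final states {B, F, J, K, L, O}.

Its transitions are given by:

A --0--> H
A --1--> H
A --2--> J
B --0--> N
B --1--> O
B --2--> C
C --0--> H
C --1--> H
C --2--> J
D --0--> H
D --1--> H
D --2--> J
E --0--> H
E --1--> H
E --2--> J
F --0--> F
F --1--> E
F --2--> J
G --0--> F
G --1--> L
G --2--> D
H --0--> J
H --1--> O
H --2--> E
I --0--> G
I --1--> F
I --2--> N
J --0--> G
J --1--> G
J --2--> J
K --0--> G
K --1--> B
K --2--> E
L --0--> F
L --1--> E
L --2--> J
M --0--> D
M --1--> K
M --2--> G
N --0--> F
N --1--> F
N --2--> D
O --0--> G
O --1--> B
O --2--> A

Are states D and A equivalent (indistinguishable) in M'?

Yes

States {I,K,M} cannot be reached from the start state, so discard them.
Start with accepting vs non-accepting: {B,F,J,L,O} | {A,C,D,E,G,H,N}.
On input 0, block {B,F,J,L,O} splits into {B,J,O} and {F,L}.
On input 1, block {B,J,O} splits into {B,O} and {J}.
Refine {A,C,D,E,G,H,N} on symbol 0: members go to different blocks, giving {A,C,D,E} and {G,N} and {H}.
Stable partition: {B,O} | {A,C,D,E} | {F,L} | {J} | {G,N} | {H} — 6 equivalence classes.
D and A lie in the same block of the stable partition, so they are equivalent — no string distinguishes them.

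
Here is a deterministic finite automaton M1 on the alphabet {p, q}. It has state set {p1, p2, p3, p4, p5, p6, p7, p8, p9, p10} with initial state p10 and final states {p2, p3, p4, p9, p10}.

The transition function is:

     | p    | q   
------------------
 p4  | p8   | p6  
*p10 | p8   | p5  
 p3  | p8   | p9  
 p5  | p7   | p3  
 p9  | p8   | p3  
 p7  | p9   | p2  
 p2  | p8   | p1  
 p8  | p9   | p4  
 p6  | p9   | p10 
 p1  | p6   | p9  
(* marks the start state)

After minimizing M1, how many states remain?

All states are reachable from the start state.
Initial partition by acceptance: {p2,p3,p4,p9,p10} | {p1,p5,p6,p7,p8}.
Refine {p2,p3,p4,p9,p10} on symbol q: members go to different blocks, giving {p2,p4,p10} and {p3,p9}.
On input p, block {p1,p5,p6,p7,p8} splits into {p6,p7,p8} and {p1,p5}.
Split {p2,p4,p10} by δ(·,q) → {p2,p10} and {p4}.
Refine {p6,p7,p8} on symbol q: members go to different blocks, giving {p6,p7} and {p8}.
The partition is now stable with 6 blocks: {p2,p10} | {p6,p7} | {p3,p9} | {p1,p5} | {p4} | {p8}.

6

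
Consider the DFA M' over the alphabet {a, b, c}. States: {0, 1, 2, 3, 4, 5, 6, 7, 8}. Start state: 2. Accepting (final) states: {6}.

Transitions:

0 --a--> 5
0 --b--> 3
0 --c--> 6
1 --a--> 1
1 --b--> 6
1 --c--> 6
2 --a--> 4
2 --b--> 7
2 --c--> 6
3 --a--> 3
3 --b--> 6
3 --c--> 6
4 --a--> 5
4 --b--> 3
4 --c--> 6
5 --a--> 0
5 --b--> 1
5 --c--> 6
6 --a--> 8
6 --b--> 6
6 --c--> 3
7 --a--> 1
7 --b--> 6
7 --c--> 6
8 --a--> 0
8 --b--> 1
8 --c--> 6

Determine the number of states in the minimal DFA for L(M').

3

All states are reachable from the start state.
Initial partition by acceptance: {6} | {0,1,2,3,4,5,7,8}.
Split {0,1,2,3,4,5,7,8} by δ(·,b) → {0,2,4,5,8} and {1,3,7}.
No further refinement is possible. Final partition (3 blocks): {6} | {0,2,4,5,8} | {1,3,7}.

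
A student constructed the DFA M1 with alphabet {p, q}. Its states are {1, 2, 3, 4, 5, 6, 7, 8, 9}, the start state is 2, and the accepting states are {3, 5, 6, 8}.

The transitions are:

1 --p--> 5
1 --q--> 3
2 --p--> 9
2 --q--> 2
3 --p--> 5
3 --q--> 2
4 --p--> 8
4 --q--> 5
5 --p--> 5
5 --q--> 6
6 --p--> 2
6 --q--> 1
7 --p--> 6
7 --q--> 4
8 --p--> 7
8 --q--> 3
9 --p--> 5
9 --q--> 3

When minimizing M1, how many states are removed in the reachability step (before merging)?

3

BFS from 2 reaches {1, 2, 3, 5, 6, 9}; the 3 state(s) 4, 7, 8 are never visited.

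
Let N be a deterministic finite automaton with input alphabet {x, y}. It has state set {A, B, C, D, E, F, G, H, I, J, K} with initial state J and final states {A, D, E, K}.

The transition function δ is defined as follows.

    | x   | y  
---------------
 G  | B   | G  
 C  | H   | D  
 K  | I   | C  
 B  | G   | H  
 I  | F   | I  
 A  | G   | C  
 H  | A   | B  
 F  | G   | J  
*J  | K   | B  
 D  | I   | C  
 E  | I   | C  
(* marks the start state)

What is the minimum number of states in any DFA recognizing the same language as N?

First remove the unreachable states {E}; 10 states remain.
Initial partition by acceptance: {A,D,K} | {B,C,F,G,H,I,J}.
Refine {B,C,F,G,H,I,J} on symbol x: members go to different blocks, giving {B,C,F,G,I} and {H,J}.
Split {B,C,F,G,I} by δ(·,x) → {B,F,G,I} and {C}.
Refine {B,F,G,I} on symbol y: members go to different blocks, giving {B,F} and {G,I}.
The partition is now stable with 5 blocks: {A,D,K} | {B,F} | {H,J} | {C} | {G,I}.

5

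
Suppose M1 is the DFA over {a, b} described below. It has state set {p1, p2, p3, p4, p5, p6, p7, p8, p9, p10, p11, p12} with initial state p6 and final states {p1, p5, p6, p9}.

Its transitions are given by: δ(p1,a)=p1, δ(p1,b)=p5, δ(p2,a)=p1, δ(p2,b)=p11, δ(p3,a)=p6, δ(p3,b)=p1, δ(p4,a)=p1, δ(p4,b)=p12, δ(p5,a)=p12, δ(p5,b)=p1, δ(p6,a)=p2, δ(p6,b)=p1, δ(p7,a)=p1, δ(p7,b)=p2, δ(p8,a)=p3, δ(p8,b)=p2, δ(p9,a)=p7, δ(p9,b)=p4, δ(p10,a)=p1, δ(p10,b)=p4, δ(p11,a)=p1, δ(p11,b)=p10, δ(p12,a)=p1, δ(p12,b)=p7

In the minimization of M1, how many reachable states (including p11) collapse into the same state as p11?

6

Reachable states from the start: {p1,p2,p4,p5,p6,p7,p10,p11,p12}. Unreachable: {p3,p8,p9} — drop them.
P0 = {p1,p5,p6} | {p2,p4,p7,p10,p11,p12}.
Refine {p1,p5,p6} on symbol a: members go to different blocks, giving {p5,p6} and {p1}.
No further refinement is possible. Final partition (3 blocks): {p5,p6} | {p2,p4,p7,p10,p11,p12} | {p1}.
State p11 belongs to the block {p2,p4,p7,p10,p11,p12}, which has 6 states.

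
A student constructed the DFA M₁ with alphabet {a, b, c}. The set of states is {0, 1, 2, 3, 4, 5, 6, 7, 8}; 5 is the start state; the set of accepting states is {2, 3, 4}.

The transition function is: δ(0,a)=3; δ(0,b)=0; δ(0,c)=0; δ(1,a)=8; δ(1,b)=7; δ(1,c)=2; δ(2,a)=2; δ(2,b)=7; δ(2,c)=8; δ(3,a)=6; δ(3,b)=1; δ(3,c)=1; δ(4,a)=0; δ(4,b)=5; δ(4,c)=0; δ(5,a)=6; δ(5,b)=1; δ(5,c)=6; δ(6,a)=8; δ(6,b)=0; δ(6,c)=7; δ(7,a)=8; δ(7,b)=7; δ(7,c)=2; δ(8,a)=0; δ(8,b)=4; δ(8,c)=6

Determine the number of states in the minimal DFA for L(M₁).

Every state is reachable, so we keep all 9.
P0 = {2,3,4} | {0,1,5,6,7,8}.
Split {2,3,4} by δ(·,a) → {3,4} and {2}.
On input a, block {0,1,5,6,7,8} splits into {1,5,6,7,8} and {0}.
On input a, block {3,4} splits into {3} and {4}.
On input a, block {1,5,6,7,8} splits into {1,5,6,7} and {8}.
Refine {1,5,6,7} on symbol a: members go to different blocks, giving {1,6,7} and {5}.
Refine {1,6,7} on symbol b: members go to different blocks, giving {1,7} and {6}.
The partition is now stable with 8 blocks: {3} | {1,7} | {2} | {0} | {4} | {8} | {5} | {6}.

8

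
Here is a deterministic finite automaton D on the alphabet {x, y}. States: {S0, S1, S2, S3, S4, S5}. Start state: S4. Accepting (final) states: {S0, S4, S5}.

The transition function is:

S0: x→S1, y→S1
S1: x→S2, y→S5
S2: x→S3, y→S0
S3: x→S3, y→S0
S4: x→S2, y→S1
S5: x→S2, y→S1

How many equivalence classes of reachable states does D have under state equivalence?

Start with accepting vs non-accepting: {S0,S4,S5} | {S1,S2,S3}.
No further refinement is possible. Final partition (2 blocks): {S0,S4,S5} | {S1,S2,S3}.

2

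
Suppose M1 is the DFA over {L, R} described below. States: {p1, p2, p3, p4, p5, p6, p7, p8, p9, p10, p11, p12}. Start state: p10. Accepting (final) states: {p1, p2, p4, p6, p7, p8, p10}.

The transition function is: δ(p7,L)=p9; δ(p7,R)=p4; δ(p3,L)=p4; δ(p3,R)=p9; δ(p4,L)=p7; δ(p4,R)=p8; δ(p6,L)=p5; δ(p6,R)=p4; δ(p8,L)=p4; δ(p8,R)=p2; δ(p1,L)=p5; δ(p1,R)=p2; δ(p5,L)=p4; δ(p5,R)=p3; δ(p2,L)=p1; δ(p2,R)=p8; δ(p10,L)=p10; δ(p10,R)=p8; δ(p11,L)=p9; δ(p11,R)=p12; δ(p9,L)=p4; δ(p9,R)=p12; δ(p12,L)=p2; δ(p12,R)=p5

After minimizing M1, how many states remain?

5

States {p6,p11} cannot be reached from the start state, so discard them.
P0 = {p1,p2,p4,p7,p8,p10} | {p3,p5,p9,p12}.
Split {p1,p2,p4,p7,p8,p10} by δ(·,L) → {p2,p4,p8,p10} and {p1,p7}.
Split {p2,p4,p8,p10} by δ(·,L) → {p2,p4} and {p8,p10}.
Refine {p8,p10} on symbol L: members go to different blocks, giving {p8} and {p10}.
Stable partition: {p2,p4} | {p3,p5,p9,p12} | {p1,p7} | {p8} | {p10} — 5 equivalence classes.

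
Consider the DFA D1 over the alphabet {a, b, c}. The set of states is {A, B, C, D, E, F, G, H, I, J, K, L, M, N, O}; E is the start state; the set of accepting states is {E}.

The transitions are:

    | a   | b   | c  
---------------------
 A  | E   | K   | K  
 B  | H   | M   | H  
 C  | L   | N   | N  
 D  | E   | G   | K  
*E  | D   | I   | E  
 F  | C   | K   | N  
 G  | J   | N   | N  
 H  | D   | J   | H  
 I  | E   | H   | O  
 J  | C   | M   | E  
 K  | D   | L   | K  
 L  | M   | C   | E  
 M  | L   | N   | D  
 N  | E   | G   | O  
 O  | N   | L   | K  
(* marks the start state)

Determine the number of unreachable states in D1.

Starting at E and following transitions, the reachable set is {C, D, E, G, H, I, J, K, L, M, N, O}. That leaves A, B, F unreachable — 3 in total.

3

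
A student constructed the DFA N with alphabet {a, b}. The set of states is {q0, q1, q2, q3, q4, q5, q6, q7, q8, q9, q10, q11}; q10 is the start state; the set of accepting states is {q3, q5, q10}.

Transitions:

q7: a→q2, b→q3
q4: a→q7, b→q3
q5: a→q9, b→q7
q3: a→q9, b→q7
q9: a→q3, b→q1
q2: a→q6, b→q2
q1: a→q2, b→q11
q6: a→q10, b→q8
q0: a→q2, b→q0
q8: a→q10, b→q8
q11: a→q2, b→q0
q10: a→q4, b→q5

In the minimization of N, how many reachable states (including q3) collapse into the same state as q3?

2

All states are reachable from the start state.
Initial partition by acceptance: {q3,q5,q10} | {q0,q1,q2,q4,q6,q7,q8,q9,q11}.
On input b, block {q3,q5,q10} splits into {q3,q5} and {q10}.
On input a, block {q0,q1,q2,q4,q6,q7,q8,q9,q11} splits into {q0,q1,q2,q4,q7,q11} and {q6,q8} and {q9}.
Split {q0,q1,q2,q4,q7,q11} by δ(·,a) → {q0,q1,q4,q7,q11} and {q2}.
Refine {q0,q1,q4,q7,q11} on symbol a: members go to different blocks, giving {q0,q1,q7,q11} and {q4}.
Split {q0,q1,q7,q11} by δ(·,b) → {q0,q1,q11} and {q7}.
The partition is now stable with 8 blocks: {q3,q5} | {q0,q1,q11} | {q10} | {q6,q8} | {q9} | {q2} | {q4} | {q7}.
State q3 belongs to the block {q3,q5}, which has 2 states.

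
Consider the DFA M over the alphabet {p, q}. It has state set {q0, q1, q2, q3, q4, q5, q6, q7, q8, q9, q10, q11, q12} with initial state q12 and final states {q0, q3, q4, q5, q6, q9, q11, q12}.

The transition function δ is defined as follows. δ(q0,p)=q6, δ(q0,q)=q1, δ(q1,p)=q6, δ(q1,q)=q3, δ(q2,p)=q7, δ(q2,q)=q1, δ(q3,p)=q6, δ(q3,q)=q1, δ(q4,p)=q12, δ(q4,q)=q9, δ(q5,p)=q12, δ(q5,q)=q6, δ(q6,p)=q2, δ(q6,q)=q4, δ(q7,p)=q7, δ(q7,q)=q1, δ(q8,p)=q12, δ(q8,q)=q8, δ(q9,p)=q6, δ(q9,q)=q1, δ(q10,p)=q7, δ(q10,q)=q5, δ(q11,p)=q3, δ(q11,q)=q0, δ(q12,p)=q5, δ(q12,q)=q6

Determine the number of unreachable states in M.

4

Starting at q12 and following transitions, the reachable set is {q1, q2, q3, q4, q5, q6, q7, q9, q12}. That leaves q0, q8, q10, q11 unreachable — 4 in total.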